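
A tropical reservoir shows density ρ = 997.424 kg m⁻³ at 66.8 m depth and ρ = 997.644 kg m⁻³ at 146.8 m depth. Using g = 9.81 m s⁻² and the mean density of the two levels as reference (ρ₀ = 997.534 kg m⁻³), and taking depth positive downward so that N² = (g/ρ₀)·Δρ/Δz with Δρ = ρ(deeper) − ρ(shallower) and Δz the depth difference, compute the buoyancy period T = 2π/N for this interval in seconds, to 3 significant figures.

1.21 × 10³ s

Δρ = 997.644 − 997.424 = 0.220 kg m⁻³ over Δz = 146.8 − 66.8 = 80 m.
N² = (9.81/997.534) × (0.220/80) = 2.7044 × 10⁻⁵ s⁻².
N = √(2.7044 × 10⁻⁵) = 5.2004 × 10⁻³ rad s⁻¹, so T = 2π/N = 1.2082 × 10³ s ≈ 1.21 × 10³ s.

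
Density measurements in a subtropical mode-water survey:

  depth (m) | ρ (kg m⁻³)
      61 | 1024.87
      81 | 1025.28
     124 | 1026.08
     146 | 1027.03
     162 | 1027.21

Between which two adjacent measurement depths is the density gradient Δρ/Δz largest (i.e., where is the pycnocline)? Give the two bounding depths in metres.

Compute the density gradient over each adjacent pair:
  61–81 m: Δρ/Δz = 0.41/20 = 0.020 kg m⁻⁴
  81–124 m: Δρ/Δz = 0.80/43 = 0.019 kg m⁻⁴
  124–146 m: Δρ/Δz = 0.95/22 = 0.043 kg m⁻⁴
  146–162 m: Δρ/Δz = 0.18/16 = 0.011 kg m⁻⁴
The largest gradient is in the 124–146 m interval — the pycnocline.

124–146 m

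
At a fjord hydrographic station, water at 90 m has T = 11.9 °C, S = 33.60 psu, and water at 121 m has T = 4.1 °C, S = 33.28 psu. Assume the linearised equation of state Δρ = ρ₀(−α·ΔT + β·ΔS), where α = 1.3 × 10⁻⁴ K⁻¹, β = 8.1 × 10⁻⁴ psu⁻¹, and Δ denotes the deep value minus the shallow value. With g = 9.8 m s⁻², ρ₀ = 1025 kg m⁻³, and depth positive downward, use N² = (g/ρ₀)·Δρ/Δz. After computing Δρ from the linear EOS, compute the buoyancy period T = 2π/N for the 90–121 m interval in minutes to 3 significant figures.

6.78 min

ΔT = -7.8 K, ΔS = -0.32 psu (deep − shallow).
Δρ/ρ₀ = −αΔT + βΔS = 1.014 × 10⁻³ − 2.592 × 10⁻⁴ = 7.548 × 10⁻⁴, so Δρ ≈ 0.7737 kg m⁻³.
N² = (g/ρ₀)·Δρ/Δz = g·(Δρ/ρ₀)/Δz = 9.8 × 7.548 × 10⁻⁴ / 31 = 2.3861 × 10⁻⁴ s⁻².
N = √(2.3861 × 10⁻⁴) = 0.015447 rad s⁻¹ → T = 2π/N = 406.76 s = 6.7793 min ≈ 6.78 min.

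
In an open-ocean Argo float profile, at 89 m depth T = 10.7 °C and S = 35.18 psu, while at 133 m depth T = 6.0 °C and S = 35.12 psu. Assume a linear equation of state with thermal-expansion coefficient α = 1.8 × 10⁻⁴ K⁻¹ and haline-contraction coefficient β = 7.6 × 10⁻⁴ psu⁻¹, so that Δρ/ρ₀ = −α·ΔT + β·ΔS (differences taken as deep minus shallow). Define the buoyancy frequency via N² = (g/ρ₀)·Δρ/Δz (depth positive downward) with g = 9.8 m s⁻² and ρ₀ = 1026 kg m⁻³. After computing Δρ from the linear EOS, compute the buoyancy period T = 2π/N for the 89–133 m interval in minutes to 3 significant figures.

7.84 min

ΔT = -4.7 K, ΔS = -0.06 psu (deep − shallow).
Δρ/ρ₀ = −αΔT + βΔS = 8.46 × 10⁻⁴ − 4.56 × 10⁻⁵ = 8.004 × 10⁻⁴, so Δρ ≈ 0.8212 kg m⁻³.
N² = (g/ρ₀)·Δρ/Δz = g·(Δρ/ρ₀)/Δz = 9.8 × 8.004 × 10⁻⁴ / 44 = 1.7827 × 10⁻⁴ s⁻².
N = √(1.7827 × 10⁻⁴) = 0.013352 rad s⁻¹ → T = 2π/N = 470.58 s = 7.8430 min ≈ 7.84 min.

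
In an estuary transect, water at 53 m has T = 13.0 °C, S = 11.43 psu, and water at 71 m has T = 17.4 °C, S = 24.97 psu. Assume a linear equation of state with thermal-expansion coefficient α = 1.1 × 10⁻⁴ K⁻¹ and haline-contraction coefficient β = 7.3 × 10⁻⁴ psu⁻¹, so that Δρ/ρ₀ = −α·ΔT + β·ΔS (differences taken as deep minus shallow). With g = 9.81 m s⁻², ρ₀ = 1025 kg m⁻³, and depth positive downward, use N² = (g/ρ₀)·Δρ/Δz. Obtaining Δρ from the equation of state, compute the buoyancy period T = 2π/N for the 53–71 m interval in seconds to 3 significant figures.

87.8 s

ΔT = +4.4 K, ΔS = +13.54 psu (deep − shallow).
Δρ/ρ₀ = −αΔT + βΔS = -4.84 × 10⁻⁴ + 9.8842 × 10⁻³ = 9.4002 × 10⁻³, so Δρ ≈ 9.635 kg m⁻³.
N² = (g/ρ₀)·Δρ/Δz = g·(Δρ/ρ₀)/Δz = 9.81 × 9.4002 × 10⁻³ / 18 = 5.1231 × 10⁻³ s⁻².
N = √(5.1231 × 10⁻³) = 0.071576 rad s⁻¹ → T = 2π/N = 87.783 s ≈ 87.8 s.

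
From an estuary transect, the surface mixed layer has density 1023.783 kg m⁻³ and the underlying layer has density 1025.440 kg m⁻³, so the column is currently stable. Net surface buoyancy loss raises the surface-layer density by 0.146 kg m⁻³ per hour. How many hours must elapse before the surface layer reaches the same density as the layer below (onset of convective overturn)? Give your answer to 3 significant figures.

11.3 hours

Density deficit of the surface layer: 1025.440 − 1023.783 = 1.657 kg m⁻³.
Required change = 1.657 / 0.146 = 11.3 hours.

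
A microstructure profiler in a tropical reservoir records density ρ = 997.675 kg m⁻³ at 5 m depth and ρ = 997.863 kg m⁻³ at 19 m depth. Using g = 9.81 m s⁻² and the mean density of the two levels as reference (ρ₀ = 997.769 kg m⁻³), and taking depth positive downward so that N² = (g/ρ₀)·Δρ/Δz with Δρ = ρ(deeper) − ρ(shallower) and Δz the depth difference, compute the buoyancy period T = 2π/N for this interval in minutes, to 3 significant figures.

Δρ = 997.863 − 997.675 = 0.188 kg m⁻³ over Δz = 19 − 5 = 14 m.
N² = (9.81/997.769) × (0.188/14) = 1.3203 × 10⁻⁴ s⁻².
N = √(1.3203 × 10⁻⁴) = 0.011490 rad s⁻¹, so T = 2π/N = 546.84 s = 9.1140 min ≈ 9.11 min.
A positive N² confirms static stability across the interval.

9.11 min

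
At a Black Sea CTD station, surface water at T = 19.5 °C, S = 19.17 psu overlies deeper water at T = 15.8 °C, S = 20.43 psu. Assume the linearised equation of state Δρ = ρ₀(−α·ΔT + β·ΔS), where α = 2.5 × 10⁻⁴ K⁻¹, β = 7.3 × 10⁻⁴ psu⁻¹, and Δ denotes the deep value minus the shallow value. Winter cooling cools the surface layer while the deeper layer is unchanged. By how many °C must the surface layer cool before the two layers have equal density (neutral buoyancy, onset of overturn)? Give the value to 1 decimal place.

7.4 °C

Neutral buoyancy requires Δρ = 0, i.e. −α(T_deep − T_surf′) + β(S_deep − S_surf) = 0.
T_surf′ = T_deep − (β/α)·ΔS = 15.8 − (7.3 × 10⁻⁴/2.5 × 10⁻⁴)·(+1.26) = 12.121 °C.
Cooling required: 19.5 − (12.121) = 7.379 °C.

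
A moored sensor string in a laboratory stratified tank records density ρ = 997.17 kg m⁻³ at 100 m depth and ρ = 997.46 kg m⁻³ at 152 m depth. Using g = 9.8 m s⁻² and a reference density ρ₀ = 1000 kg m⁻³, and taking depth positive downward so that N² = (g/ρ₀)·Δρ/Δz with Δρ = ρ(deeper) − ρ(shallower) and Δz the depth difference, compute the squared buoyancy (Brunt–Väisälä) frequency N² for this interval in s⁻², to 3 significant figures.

5.47 × 10⁻⁵ s⁻²

Δρ = 997.46 − 997.17 = 0.29 kg m⁻³ over Δz = 152 − 100 = 52 m.
N² = (9.8/1000) × (0.29/52) = 5.4654 × 10⁻⁵ s⁻² ≈ 5.47 × 10⁻⁵ s⁻².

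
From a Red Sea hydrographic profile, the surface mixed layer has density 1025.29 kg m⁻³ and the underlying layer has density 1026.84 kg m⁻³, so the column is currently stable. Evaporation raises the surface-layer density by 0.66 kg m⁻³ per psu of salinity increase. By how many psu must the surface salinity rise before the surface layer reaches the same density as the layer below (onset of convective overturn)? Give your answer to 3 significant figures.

2.35 psu

Density deficit of the surface layer: 1026.84 − 1025.29 = 1.55 kg m⁻³.
Required change = 1.55 / 0.66 = 2.35 psu.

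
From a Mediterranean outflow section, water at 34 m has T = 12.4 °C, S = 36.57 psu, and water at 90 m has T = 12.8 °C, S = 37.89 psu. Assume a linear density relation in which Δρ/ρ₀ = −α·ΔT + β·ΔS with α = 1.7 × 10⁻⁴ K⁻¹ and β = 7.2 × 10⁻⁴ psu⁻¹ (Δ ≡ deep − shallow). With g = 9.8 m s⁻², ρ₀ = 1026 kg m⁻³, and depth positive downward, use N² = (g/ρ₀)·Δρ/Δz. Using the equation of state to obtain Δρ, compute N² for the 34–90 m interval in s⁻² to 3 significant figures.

ΔT = +0.4 K, ΔS = +1.32 psu (deep − shallow).
Δρ/ρ₀ = −αΔT + βΔS = -6.80 × 10⁻⁵ + 9.504 × 10⁻⁴ = 8.824 × 10⁻⁴, so Δρ ≈ 0.9053 kg m⁻³.
N² = (g/ρ₀)·Δρ/Δz = g·(Δρ/ρ₀)/Δz = 9.8 × 8.824 × 10⁻⁴ / 56 = 1.5442 × 10⁻⁴ s⁻² ≈ 1.54 × 10⁻⁴ s⁻².

1.54 × 10⁻⁴ s⁻²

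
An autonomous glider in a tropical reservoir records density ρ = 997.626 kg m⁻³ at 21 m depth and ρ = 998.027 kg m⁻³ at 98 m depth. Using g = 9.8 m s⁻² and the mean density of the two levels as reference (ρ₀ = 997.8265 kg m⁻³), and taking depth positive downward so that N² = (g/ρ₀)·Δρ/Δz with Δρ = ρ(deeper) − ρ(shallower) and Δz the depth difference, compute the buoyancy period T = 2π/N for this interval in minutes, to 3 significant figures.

Δρ = 998.027 − 997.626 = 0.401 kg m⁻³ over Δz = 98 − 21 = 77 m.
N² = (9.8/997.8265) × (0.401/77) = 5.1148 × 10⁻⁵ s⁻².
N = √(5.1148 × 10⁻⁵) = 7.1518 × 10⁻³ rad s⁻¹, so T = 2π/N = 878.55 s = 14.643 min ≈ 14.6 min.

14.6 min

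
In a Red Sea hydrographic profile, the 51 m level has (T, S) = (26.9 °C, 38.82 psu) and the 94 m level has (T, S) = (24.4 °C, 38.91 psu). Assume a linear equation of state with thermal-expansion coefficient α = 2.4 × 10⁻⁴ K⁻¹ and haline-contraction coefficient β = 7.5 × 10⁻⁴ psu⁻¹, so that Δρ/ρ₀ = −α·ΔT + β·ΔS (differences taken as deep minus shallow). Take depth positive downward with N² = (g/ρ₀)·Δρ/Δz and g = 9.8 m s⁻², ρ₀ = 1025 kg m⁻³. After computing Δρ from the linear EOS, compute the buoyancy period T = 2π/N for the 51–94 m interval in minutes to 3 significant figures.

8.49 min

ΔT = -2.5 K, ΔS = +0.09 psu (deep − shallow).
Δρ/ρ₀ = −αΔT + βΔS = 6.00 × 10⁻⁴ + 6.75 × 10⁻⁵ = 6.675 × 10⁻⁴, so Δρ ≈ 0.6842 kg m⁻³.
N² = (g/ρ₀)·Δρ/Δz = g·(Δρ/ρ₀)/Δz = 9.8 × 6.675 × 10⁻⁴ / 43 = 1.5213 × 10⁻⁴ s⁻².
N = √(1.5213 × 10⁻⁴) = 0.012334 rad s⁻¹ → T = 2π/N = 509.42 s = 8.4903 min ≈ 8.49 min.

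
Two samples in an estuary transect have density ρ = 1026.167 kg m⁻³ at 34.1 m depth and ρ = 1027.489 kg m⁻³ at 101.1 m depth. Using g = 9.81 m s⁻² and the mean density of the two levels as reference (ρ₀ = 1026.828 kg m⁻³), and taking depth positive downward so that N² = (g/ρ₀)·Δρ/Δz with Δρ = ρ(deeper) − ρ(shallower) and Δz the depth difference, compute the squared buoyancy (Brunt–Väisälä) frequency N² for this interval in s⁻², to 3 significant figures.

Δρ = 1027.489 − 1026.167 = 1.322 kg m⁻³ over Δz = 101.1 − 34.1 = 67 m.
N² = (9.81/1026.828) × (1.322/67) = 1.8851 × 10⁻⁴ s⁻² ≈ 1.89 × 10⁻⁴ s⁻².

1.89 × 10⁻⁴ s⁻²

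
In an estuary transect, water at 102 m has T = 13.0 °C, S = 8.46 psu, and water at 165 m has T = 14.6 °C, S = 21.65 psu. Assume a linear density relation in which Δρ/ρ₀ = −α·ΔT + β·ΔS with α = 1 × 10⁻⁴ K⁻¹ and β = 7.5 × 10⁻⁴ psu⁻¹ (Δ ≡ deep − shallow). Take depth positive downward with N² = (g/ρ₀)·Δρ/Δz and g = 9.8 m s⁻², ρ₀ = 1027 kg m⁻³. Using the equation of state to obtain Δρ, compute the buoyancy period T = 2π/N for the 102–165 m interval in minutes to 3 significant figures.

ΔT = +1.6 K, ΔS = +13.19 psu (deep − shallow).
Δρ/ρ₀ = −αΔT + βΔS = -1.60 × 10⁻⁴ + 9.8925 × 10⁻³ = 9.7325 × 10⁻³, so Δρ ≈ 9.995 kg m⁻³.
N² = (g/ρ₀)·Δρ/Δz = g·(Δρ/ρ₀)/Δz = 9.8 × 9.7325 × 10⁻³ / 63 = 1.5139 × 10⁻³ s⁻².
N = √(1.5139 × 10⁻³) = 0.038909 rad s⁻¹ → T = 2π/N = 161.48 s = 2.6913 min ≈ 2.69 min.

2.69 min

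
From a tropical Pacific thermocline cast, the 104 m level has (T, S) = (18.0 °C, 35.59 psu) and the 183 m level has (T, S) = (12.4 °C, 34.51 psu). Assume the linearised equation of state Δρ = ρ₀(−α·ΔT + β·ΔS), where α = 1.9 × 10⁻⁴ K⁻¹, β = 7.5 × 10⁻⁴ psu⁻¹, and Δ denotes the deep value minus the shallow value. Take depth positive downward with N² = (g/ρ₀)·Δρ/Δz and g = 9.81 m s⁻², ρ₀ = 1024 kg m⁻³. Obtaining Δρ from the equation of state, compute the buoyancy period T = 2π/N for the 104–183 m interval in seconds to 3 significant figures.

ΔT = -5.6 K, ΔS = -1.08 psu (deep − shallow).
Δρ/ρ₀ = −αΔT + βΔS = 1.064 × 10⁻³ − 8.10 × 10⁻⁴ = 2.54 × 10⁻⁴, so Δρ ≈ 0.2601 kg m⁻³.
N² = (g/ρ₀)·Δρ/Δz = g·(Δρ/ρ₀)/Δz = 9.81 × 2.54 × 10⁻⁴ / 79 = 3.1541 × 10⁻⁵ s⁻².
N = √(3.1541 × 10⁻⁵) = 5.6161 × 10⁻³ rad s⁻¹ → T = 2π/N = 1.1188 × 10³ s ≈ 1.12 × 10³ s.

1.12 × 10³ s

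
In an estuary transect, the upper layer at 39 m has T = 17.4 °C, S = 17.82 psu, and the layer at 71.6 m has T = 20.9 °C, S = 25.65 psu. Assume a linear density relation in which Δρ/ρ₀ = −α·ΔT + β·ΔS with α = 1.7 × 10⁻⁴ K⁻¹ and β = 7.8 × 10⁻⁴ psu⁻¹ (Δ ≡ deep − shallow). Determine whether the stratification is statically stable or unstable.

ΔT = 20.9 − 17.4 = +3.5 K and ΔS = 25.65 − 17.82 = +7.83 psu (deep − shallow).
−αΔT = -5.95 × 10⁻⁴; βΔS = 6.1074 × 10⁻³; sum Δρ/ρ₀ = 5.5124 × 10⁻³.
Δρ/ρ₀ > 0, so Δρ > 0: deeper water is denser → statically stable.

stable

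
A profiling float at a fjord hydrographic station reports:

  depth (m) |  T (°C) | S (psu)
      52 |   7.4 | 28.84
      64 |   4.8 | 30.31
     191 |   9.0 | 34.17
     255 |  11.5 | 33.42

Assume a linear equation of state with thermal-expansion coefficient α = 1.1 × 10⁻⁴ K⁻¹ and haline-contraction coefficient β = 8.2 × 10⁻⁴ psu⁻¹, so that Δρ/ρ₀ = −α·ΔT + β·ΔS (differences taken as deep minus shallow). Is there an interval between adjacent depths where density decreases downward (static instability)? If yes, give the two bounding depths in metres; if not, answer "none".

Evaluate Δρ/ρ₀ = −αΔT + βΔS across each adjacent pair:
  52–64 m: −αΔT+βΔS = −(1.1 × 10⁻⁴)(-2.6)+(8.2 × 10⁻⁴)(+1.47) = 1.5 × 10⁻³ → stable
  64–191 m: −αΔT+βΔS = −(1.1 × 10⁻⁴)(+4.2)+(8.2 × 10⁻⁴)(+3.86) = 2.7 × 10⁻³ → stable
  191–255 m: −αΔT+βΔS = −(1.1 × 10⁻⁴)(+2.5)+(8.2 × 10⁻⁴)(-0.75) = -8.9 × 10⁻⁴ → UNSTABLE
The 191–255 m interval has Δρ < 0: lighter water underlies denser water.

191–255 m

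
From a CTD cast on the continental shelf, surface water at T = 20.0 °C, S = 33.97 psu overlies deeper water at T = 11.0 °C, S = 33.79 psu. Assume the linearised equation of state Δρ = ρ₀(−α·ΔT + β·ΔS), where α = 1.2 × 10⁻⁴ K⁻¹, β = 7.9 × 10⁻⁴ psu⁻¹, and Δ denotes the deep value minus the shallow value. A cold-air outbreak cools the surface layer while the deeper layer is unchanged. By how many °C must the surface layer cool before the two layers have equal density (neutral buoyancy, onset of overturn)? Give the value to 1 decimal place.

7.8 °C

Neutral buoyancy requires Δρ = 0, i.e. −α(T_deep − T_surf′) + β(S_deep − S_surf) = 0.
T_surf′ = T_deep − (β/α)·ΔS = 11.0 − (7.9 × 10⁻⁴/1.2 × 10⁻⁴)·(-0.18) = 12.185 °C.
Cooling required: 20.0 − (12.185) = 7.815 °C.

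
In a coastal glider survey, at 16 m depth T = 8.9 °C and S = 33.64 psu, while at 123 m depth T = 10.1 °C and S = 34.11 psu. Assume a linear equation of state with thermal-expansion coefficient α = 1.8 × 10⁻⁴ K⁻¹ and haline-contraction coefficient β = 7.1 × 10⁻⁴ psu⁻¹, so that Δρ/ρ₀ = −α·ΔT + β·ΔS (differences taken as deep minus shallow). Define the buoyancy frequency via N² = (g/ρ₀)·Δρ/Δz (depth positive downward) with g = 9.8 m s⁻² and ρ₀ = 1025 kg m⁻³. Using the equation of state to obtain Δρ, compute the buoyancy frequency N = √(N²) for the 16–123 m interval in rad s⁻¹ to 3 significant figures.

ΔT = +1.2 K, ΔS = +0.47 psu (deep − shallow).
Δρ/ρ₀ = −αΔT + βΔS = -2.16 × 10⁻⁴ + 3.337 × 10⁻⁴ = 1.177 × 10⁻⁴, so Δρ ≈ 0.1206 kg m⁻³.
N² = (g/ρ₀)·Δρ/Δz = g·(Δρ/ρ₀)/Δz = 9.8 × 1.177 × 10⁻⁴ / 107 = 1.0780 × 10⁻⁵ s⁻².
N = √(1.0780 × 10⁻⁵) = 3.2833 × 10⁻³ rad s⁻¹ ≈ 3.28 × 10⁻³ rad s⁻¹.

3.28 × 10⁻³ rad s⁻¹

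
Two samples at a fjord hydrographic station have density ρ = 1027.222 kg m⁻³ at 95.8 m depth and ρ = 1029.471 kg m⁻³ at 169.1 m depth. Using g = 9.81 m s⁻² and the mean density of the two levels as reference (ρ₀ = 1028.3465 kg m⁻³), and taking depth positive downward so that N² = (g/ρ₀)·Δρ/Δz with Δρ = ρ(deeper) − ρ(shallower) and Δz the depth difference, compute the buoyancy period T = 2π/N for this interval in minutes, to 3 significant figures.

6.12 min

Δρ = 1029.471 − 1027.222 = 2.249 kg m⁻³ over Δz = 169.1 − 95.8 = 73.3 m.
N² = (9.81/1028.3465) × (2.249/73.3) = 2.9269 × 10⁻⁴ s⁻².
N = √(2.9269 × 10⁻⁴) = 0.017108 rad s⁻¹, so T = 2π/N = 367.27 s = 6.1212 min ≈ 6.12 min.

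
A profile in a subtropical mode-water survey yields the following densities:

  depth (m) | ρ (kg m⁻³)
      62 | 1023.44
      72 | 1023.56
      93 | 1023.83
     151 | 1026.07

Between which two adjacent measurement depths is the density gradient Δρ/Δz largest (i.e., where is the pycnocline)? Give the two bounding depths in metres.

Compute the density gradient over each adjacent pair:
  62–72 m: Δρ/Δz = 0.12/10 = 0.012 kg m⁻⁴
  72–93 m: Δρ/Δz = 0.27/21 = 0.013 kg m⁻⁴
  93–151 m: Δρ/Δz = 2.24/58 = 0.039 kg m⁻⁴
The largest gradient is in the 93–151 m interval — the pycnocline.

93–151 m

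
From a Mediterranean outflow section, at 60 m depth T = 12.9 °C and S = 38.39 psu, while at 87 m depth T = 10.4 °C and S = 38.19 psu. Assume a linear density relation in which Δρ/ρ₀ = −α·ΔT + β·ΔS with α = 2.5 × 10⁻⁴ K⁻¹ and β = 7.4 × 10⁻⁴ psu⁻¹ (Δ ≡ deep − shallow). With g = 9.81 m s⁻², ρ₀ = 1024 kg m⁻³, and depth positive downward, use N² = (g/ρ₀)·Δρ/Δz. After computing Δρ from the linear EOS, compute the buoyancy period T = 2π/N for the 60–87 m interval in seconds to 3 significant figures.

ΔT = -2.5 K, ΔS = -0.20 psu (deep − shallow).
Δρ/ρ₀ = −αΔT + βΔS = 6.25 × 10⁻⁴ − 1.48 × 10⁻⁴ = 4.77 × 10⁻⁴, so Δρ ≈ 0.4884 kg m⁻³.
N² = (g/ρ₀)·Δρ/Δz = g·(Δρ/ρ₀)/Δz = 9.81 × 4.77 × 10⁻⁴ / 27 = 1.7331 × 10⁻⁴ s⁻².
N = √(1.7331 × 10⁻⁴) = 0.013165 rad s⁻¹ → T = 2π/N = 477.26 s ≈ 477 s.

477 s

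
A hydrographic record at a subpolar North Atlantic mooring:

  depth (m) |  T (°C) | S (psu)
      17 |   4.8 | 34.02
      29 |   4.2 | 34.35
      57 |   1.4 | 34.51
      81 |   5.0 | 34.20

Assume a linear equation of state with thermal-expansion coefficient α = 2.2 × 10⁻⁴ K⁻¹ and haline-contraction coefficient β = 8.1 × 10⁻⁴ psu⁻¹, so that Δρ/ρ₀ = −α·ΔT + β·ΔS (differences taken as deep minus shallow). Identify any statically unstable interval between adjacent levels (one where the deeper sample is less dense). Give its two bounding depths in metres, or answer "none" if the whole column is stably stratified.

57–81 m

Evaluate Δρ/ρ₀ = −αΔT + βΔS across each adjacent pair:
  17–29 m: −αΔT+βΔS = −(2.2 × 10⁻⁴)(-0.6)+(8.1 × 10⁻⁴)(+0.33) = 4.0 × 10⁻⁴ → stable
  29–57 m: −αΔT+βΔS = −(2.2 × 10⁻⁴)(-2.8)+(8.1 × 10⁻⁴)(+0.16) = 7.5 × 10⁻⁴ → stable
  57–81 m: −αΔT+βΔS = −(2.2 × 10⁻⁴)(+3.6)+(8.1 × 10⁻⁴)(-0.31) = -1.0 × 10⁻³ → UNSTABLE
The 57–81 m interval has Δρ < 0: lighter water underlies denser water.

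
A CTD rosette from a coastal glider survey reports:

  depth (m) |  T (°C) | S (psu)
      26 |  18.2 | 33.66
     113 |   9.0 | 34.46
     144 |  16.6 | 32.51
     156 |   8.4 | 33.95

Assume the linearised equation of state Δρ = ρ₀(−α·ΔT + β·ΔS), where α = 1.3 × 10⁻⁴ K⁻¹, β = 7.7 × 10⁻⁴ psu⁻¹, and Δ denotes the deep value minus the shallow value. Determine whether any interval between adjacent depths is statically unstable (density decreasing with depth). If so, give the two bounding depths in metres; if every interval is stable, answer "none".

Evaluate Δρ/ρ₀ = −αΔT + βΔS across each adjacent pair:
  26–113 m: −αΔT+βΔS = −(1.3 × 10⁻⁴)(-9.2)+(7.7 × 10⁻⁴)(+0.80) = 1.8 × 10⁻³ → stable
  113–144 m: −αΔT+βΔS = −(1.3 × 10⁻⁴)(+7.6)+(7.7 × 10⁻⁴)(-1.95) = -2.5 × 10⁻³ → UNSTABLE
  144–156 m: −αΔT+βΔS = −(1.3 × 10⁻⁴)(-8.2)+(7.7 × 10⁻⁴)(+1.44) = 2.2 × 10⁻³ → stable
The 113–144 m interval has Δρ < 0: lighter water underlies denser water.

113–144 m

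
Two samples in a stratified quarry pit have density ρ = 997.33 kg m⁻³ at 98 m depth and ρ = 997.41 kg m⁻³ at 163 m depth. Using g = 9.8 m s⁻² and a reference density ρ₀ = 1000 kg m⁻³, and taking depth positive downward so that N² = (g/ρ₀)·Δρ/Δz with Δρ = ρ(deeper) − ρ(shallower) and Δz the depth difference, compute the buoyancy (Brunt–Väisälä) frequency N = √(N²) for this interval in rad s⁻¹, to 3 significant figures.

3.47 × 10⁻³ rad s⁻¹

Δρ = 997.41 − 997.33 = 0.08 kg m⁻³ over Δz = 163 − 98 = 65 m.
N² = (9.8/1000) × (0.08/65) = 1.2062 × 10⁻⁵ s⁻².
N = √(1.2062 × 10⁻⁵) = 3.4730 × 10⁻³ rad s⁻¹ ≈ 3.47 × 10⁻³ rad s⁻¹.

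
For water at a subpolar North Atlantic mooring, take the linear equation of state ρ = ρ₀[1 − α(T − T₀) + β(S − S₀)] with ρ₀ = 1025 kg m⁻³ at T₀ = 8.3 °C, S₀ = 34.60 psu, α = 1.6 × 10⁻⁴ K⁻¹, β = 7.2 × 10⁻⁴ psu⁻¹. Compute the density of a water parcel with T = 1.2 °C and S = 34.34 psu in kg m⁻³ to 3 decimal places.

T − T₀ = -7.1 K, S − S₀ = -0.26 psu.
Bracket = 1 − α·(-7.1) + β·(-0.26) = 1 + (9.488 × 10⁻⁴) = 1.0009488.
ρ = 1025 × 1.0009488 = 1025.973 kg m⁻³.

1025.973 kg m⁻³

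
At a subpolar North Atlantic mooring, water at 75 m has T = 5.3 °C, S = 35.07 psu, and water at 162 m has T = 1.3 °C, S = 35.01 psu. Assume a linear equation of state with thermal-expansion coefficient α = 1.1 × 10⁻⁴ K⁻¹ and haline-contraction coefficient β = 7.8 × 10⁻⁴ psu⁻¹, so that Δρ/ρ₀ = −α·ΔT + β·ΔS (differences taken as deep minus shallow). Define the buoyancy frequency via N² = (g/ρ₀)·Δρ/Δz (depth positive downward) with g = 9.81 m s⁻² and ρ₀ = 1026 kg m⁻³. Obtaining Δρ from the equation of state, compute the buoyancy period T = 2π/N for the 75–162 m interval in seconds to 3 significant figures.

944 s

ΔT = -4.0 K, ΔS = -0.06 psu (deep − shallow).
Δρ/ρ₀ = −αΔT + βΔS = 4.40 × 10⁻⁴ − 4.68 × 10⁻⁵ = 3.932 × 10⁻⁴, so Δρ ≈ 0.4034 kg m⁻³.
N² = (g/ρ₀)·Δρ/Δz = g·(Δρ/ρ₀)/Δz = 9.81 × 3.932 × 10⁻⁴ / 87 = 4.4337 × 10⁻⁵ s⁻².
N = √(4.4337 × 10⁻⁵) = 6.6586 × 10⁻³ rad s⁻¹ → T = 2π/N = 943.62 s ≈ 944 s.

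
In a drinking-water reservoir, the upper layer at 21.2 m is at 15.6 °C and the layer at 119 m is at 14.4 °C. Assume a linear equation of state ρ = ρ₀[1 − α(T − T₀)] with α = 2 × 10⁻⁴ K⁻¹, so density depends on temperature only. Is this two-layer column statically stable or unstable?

ΔT = 14.4 − 15.6 = -1.2 K, so Δρ/ρ₀ = −αΔT = 2.40 × 10⁻⁴.
Δρ/ρ₀ > 0, so Δρ > 0: deeper water is denser → statically stable.

stable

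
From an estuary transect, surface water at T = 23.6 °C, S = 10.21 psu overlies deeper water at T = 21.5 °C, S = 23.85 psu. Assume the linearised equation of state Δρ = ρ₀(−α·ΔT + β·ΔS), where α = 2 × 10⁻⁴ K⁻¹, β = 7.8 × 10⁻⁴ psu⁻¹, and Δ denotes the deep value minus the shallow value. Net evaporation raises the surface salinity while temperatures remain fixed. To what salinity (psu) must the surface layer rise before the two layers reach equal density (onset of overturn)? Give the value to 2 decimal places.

Neutral buoyancy requires −α(T_deep − T_surf) + β(S_deep − S_surf′) = 0.
S_surf′ = S_deep − (α/β)·ΔT = 23.85 − (2 × 10⁻⁴/7.8 × 10⁻⁴)·(-2.1) = 24.3885 psu.
Increase required: 24.3885 − 10.21 = 14.1785 psu.

24.39 psu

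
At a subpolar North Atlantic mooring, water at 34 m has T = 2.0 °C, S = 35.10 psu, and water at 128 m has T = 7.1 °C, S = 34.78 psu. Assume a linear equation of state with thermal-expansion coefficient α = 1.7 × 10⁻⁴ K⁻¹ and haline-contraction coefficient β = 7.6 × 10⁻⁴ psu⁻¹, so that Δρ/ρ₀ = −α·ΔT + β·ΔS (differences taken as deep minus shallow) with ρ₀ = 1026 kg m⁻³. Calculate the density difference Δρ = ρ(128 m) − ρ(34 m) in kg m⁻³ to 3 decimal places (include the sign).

-1.139 kg m⁻³

ΔT = +5.1 K, ΔS = -0.32 psu (deep − shallow).
Δρ/ρ₀ = −(1.7 × 10⁻⁴)(+5.1) + (7.6 × 10⁻⁴)(-0.32) = -1.1102 × 10⁻³.
Δρ = 1026 × (-1.1102 × 10⁻³) = -1.139 kg m⁻³.
Negative Δρ: lighter below, statically unstable.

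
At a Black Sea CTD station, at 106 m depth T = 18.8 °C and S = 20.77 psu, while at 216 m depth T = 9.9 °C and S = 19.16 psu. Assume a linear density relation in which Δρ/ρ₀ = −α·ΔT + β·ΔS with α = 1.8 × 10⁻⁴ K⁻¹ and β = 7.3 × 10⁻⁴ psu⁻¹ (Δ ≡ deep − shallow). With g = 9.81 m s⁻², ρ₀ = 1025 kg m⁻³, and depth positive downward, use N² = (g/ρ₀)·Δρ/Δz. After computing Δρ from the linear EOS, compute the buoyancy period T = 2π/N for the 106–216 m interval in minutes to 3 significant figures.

ΔT = -8.9 K, ΔS = -1.61 psu (deep − shallow).
Δρ/ρ₀ = −αΔT + βΔS = 1.602 × 10⁻³ − 1.1753 × 10⁻³ = 4.267 × 10⁻⁴, so Δρ ≈ 0.4374 kg m⁻³.
N² = (g/ρ₀)·Δρ/Δz = g·(Δρ/ρ₀)/Δz = 9.81 × 4.267 × 10⁻⁴ / 110 = 3.8054 × 10⁻⁵ s⁻².
N = √(3.8054 × 10⁻⁵) = 6.1688 × 10⁻³ rad s⁻¹ → T = 2π/N = 1.0185 × 10³ s = 16.975 min ≈ 17.0 min.

17.0 min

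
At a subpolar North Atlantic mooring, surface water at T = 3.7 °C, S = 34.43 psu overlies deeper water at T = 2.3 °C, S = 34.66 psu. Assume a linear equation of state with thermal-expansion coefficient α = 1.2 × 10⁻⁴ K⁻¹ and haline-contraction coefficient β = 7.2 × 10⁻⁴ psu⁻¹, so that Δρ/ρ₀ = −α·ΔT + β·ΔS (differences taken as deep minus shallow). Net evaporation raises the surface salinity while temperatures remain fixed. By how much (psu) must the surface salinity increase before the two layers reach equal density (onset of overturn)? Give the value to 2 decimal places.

0.46 psu

Neutral buoyancy requires −α(T_deep − T_surf) + β(S_deep − S_surf′) = 0.
S_surf′ = S_deep − (α/β)·ΔT = 34.66 − (1.2 × 10⁻⁴/7.2 × 10⁻⁴)·(-1.4) = 34.8933 psu.
Increase required: 34.8933 − 34.43 = 0.4633 psu.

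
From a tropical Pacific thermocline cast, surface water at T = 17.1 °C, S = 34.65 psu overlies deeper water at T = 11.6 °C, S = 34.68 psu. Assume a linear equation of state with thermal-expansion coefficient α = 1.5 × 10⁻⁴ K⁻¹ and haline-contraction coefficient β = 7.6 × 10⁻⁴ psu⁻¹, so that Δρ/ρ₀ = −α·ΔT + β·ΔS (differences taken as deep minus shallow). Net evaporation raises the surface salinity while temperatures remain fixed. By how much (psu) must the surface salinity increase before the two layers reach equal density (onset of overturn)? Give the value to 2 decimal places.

Neutral buoyancy requires −α(T_deep − T_surf) + β(S_deep − S_surf′) = 0.
S_surf′ = S_deep − (α/β)·ΔT = 34.68 − (1.5 × 10⁻⁴/7.6 × 10⁻⁴)·(-5.5) = 35.7655 psu.
Increase required: 35.7655 − 34.65 = 1.1155 psu.

1.12 psu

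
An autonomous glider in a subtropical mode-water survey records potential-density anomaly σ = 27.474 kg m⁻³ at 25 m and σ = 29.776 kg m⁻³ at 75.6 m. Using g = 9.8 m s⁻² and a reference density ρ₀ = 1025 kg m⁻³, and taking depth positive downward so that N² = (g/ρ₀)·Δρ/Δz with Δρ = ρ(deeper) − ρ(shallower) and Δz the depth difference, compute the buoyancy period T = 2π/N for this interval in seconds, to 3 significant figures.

Δρ = 1029.776 − 1027.474 = 2.302 kg m⁻³ over Δz = 75.6 − 25 = 50.6 m.
N² = (9.8/1025) × (2.302/50.6) = 4.3497 × 10⁻⁴ s⁻².
N = √(4.3497 × 10⁻⁴) = 0.020856 rad s⁻¹, so T = 2π/N = 301.27 s ≈ 301 s.
N² > 0, so the interval is statically stable.

301 s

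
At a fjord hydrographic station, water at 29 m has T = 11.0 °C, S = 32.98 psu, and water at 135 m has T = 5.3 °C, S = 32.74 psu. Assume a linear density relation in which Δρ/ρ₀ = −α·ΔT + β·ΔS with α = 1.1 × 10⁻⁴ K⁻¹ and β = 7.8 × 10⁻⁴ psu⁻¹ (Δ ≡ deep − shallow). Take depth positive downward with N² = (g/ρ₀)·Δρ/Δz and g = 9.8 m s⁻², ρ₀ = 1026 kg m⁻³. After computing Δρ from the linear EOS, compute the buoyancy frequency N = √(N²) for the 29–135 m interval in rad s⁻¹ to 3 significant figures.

6.38 × 10⁻³ rad s⁻¹

ΔT = -5.7 K, ΔS = -0.24 psu (deep − shallow).
Δρ/ρ₀ = −αΔT + βΔS = 6.27 × 10⁻⁴ − 1.872 × 10⁻⁴ = 4.398 × 10⁻⁴, so Δρ ≈ 0.4512 kg m⁻³.
N² = (g/ρ₀)·Δρ/Δz = g·(Δρ/ρ₀)/Δz = 9.8 × 4.398 × 10⁻⁴ / 106 = 4.0661 × 10⁻⁵ s⁻².
N = √(4.0661 × 10⁻⁵) = 6.3766 × 10⁻³ rad s⁻¹ ≈ 6.38 × 10⁻³ rad s⁻¹.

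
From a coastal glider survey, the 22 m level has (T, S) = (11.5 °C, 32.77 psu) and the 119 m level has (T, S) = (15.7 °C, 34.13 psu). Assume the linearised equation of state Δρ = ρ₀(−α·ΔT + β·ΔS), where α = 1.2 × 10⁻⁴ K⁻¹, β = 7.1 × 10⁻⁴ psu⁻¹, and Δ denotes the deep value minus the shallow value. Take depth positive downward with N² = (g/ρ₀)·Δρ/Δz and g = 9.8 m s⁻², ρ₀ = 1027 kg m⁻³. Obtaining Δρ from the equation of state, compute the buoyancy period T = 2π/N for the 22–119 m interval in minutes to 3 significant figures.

ΔT = +4.2 K, ΔS = +1.36 psu (deep − shallow).
Δρ/ρ₀ = −αΔT + βΔS = -5.04 × 10⁻⁴ + 9.656 × 10⁻⁴ = 4.616 × 10⁻⁴, so Δρ ≈ 0.4741 kg m⁻³.
N² = (g/ρ₀)·Δρ/Δz = g·(Δρ/ρ₀)/Δz = 9.8 × 4.616 × 10⁻⁴ / 97 = 4.6636 × 10⁻⁵ s⁻².
N = √(4.6636 × 10⁻⁵) = 6.8291 × 10⁻³ rad s⁻¹ → T = 2π/N = 920.06 s = 15.334 min ≈ 15.3 min.

15.3 min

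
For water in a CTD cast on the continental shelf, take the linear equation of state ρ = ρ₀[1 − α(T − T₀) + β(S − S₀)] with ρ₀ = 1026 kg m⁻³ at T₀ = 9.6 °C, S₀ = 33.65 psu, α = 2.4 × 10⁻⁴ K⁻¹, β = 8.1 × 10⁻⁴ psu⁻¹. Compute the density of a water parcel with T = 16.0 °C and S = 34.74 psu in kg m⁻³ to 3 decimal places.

1025.330 kg m⁻³

T − T₀ = +6.4 K, S − S₀ = +1.09 psu.
Bracket = 1 − α·(+6.4) + β·(+1.09) = 1 + (-6.531 × 10⁻⁴) = 0.9993469.
ρ = 1026 × 0.9993469 = 1025.330 kg m⁻³.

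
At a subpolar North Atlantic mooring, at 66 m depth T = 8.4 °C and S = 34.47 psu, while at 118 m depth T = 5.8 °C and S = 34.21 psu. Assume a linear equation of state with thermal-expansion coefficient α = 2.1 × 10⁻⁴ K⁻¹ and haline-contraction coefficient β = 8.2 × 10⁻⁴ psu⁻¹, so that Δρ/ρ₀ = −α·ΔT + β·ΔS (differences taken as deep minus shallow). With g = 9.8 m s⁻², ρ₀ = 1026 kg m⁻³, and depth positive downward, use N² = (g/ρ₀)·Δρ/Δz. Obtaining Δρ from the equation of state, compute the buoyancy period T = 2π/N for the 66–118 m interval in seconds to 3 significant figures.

793 s

ΔT = -2.6 K, ΔS = -0.26 psu (deep − shallow).
Δρ/ρ₀ = −αΔT + βΔS = 5.46 × 10⁻⁴ − 2.132 × 10⁻⁴ = 3.328 × 10⁻⁴, so Δρ ≈ 0.3415 kg m⁻³.
N² = (g/ρ₀)·Δρ/Δz = g·(Δρ/ρ₀)/Δz = 9.8 × 3.328 × 10⁻⁴ / 52 = 6.2720 × 10⁻⁵ s⁻².
N = √(6.2720 × 10⁻⁵) = 7.9196 × 10⁻³ rad s⁻¹ → T = 2π/N = 793.37 s ≈ 793 s.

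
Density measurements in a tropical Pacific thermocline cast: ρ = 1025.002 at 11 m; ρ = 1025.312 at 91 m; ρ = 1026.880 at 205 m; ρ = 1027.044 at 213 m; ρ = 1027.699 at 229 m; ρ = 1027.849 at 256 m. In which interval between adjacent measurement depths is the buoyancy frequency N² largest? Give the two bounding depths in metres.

Compute the density gradient over each adjacent pair:
  11–91 m: Δρ/Δz = 0.310/80 = 3.9 × 10⁻³ kg m⁻⁴
  91–205 m: Δρ/Δz = 1.568/114 = 0.014 kg m⁻⁴
  205–213 m: Δρ/Δz = 0.164/8 = 0.021 kg m⁻⁴
  213–229 m: Δρ/Δz = 0.655/16 = 0.041 kg m⁻⁴
  229–256 m: Δρ/Δz = 0.150/27 = 5.6 × 10⁻³ kg m⁻⁴
The largest gradient is in the 213–229 m interval — the pycnocline.

213–229 m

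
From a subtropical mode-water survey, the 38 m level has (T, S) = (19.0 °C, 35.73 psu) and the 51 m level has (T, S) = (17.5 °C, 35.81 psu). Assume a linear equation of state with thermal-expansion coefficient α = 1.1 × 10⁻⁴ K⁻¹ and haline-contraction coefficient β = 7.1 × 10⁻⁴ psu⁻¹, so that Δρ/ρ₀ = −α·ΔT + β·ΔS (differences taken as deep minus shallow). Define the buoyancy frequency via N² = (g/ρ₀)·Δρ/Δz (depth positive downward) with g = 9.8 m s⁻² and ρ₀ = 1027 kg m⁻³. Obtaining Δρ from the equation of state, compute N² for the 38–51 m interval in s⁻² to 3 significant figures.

ΔT = -1.5 K, ΔS = +0.08 psu (deep − shallow).
Δρ/ρ₀ = −αΔT + βΔS = 1.65 × 10⁻⁴ + 5.68 × 10⁻⁵ = 2.218 × 10⁻⁴, so Δρ ≈ 0.2278 kg m⁻³.
N² = (g/ρ₀)·Δρ/Δz = g·(Δρ/ρ₀)/Δz = 9.8 × 2.218 × 10⁻⁴ / 13 = 1.6720 × 10⁻⁴ s⁻² ≈ 1.67 × 10⁻⁴ s⁻².

1.67 × 10⁻⁴ s⁻²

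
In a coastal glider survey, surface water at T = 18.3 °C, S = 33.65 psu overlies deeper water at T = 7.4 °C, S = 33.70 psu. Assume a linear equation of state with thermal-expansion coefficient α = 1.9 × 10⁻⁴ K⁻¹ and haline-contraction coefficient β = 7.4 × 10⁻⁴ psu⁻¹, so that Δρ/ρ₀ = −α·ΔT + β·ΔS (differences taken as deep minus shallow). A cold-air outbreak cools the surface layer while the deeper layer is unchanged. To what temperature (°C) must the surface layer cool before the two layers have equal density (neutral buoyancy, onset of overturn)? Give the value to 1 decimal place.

7.2 °C

Neutral buoyancy requires Δρ = 0, i.e. −α(T_deep − T_surf′) + β(S_deep − S_surf) = 0.
T_surf′ = T_deep − (β/α)·ΔS = 7.4 − (7.4 × 10⁻⁴/1.9 × 10⁻⁴)·(+0.05) = 7.205 °C.
Cooling required: 18.3 − (7.205) = 11.095 °C.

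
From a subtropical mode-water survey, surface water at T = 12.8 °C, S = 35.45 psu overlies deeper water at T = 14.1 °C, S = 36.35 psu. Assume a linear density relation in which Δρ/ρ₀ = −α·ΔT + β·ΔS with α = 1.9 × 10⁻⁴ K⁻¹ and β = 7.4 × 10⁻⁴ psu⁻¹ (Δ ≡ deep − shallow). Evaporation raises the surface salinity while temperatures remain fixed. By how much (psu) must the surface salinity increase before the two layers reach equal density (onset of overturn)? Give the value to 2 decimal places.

Neutral buoyancy requires −α(T_deep − T_surf) + β(S_deep − S_surf′) = 0.
S_surf′ = S_deep − (α/β)·ΔT = 36.35 − (1.9 × 10⁻⁴/7.4 × 10⁻⁴)·(+1.3) = 36.0162 psu.
Increase required: 36.0162 − 35.45 = 0.5662 psu.

0.57 psu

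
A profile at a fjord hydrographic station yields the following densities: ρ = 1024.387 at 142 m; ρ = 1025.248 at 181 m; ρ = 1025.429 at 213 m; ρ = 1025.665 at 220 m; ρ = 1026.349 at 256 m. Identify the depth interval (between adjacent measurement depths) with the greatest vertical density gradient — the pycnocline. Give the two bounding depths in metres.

Compute the density gradient over each adjacent pair:
  142–181 m: Δρ/Δz = 0.861/39 = 0.022 kg m⁻⁴
  181–213 m: Δρ/Δz = 0.181/32 = 5.7 × 10⁻³ kg m⁻⁴
  213–220 m: Δρ/Δz = 0.236/7 = 0.034 kg m⁻⁴
  220–256 m: Δρ/Δz = 0.684/36 = 0.019 kg m⁻⁴
The largest gradient is in the 213–220 m interval — the pycnocline.

213–220 m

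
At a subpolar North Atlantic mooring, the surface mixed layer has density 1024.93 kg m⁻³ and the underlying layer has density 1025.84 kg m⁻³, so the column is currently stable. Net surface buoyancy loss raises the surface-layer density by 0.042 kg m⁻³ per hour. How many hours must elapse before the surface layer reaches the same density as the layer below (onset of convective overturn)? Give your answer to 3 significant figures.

21.7 hours

Density deficit of the surface layer: 1025.84 − 1024.93 = 0.91 kg m⁻³.
Required change = 0.91 / 0.042 = 21.7 hours.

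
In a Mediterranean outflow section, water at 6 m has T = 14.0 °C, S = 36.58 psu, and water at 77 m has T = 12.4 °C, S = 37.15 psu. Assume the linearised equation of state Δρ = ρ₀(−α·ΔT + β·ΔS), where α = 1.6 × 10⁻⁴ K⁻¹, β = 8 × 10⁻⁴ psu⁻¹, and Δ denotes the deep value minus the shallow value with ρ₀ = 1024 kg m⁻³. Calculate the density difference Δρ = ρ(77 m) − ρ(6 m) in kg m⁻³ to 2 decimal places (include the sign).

+0.73 kg m⁻³

ΔT = -1.6 K, ΔS = +0.57 psu (deep − shallow).
Δρ/ρ₀ = −(1.6 × 10⁻⁴)(-1.6) + (8 × 10⁻⁴)(+0.57) = 7.12 × 10⁻⁴.
Δρ = 1024 × (7.12 × 10⁻⁴) = +0.73 kg m⁻³.
Positive Δρ: denser below, stable.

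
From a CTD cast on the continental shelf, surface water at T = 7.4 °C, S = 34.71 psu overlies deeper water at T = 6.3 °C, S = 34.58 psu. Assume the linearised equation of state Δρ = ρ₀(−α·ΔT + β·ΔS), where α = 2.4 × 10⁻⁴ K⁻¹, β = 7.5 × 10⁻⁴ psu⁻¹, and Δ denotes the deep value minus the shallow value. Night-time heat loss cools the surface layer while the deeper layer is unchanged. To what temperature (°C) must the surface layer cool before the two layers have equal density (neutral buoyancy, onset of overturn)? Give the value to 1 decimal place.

6.7 °C

Neutral buoyancy requires Δρ = 0, i.e. −α(T_deep − T_surf′) + β(S_deep − S_surf) = 0.
T_surf′ = T_deep − (β/α)·ΔS = 6.3 − (7.5 × 10⁻⁴/2.4 × 10⁻⁴)·(-0.13) = 6.706 °C.
Cooling required: 7.4 − (6.706) = 0.694 °C.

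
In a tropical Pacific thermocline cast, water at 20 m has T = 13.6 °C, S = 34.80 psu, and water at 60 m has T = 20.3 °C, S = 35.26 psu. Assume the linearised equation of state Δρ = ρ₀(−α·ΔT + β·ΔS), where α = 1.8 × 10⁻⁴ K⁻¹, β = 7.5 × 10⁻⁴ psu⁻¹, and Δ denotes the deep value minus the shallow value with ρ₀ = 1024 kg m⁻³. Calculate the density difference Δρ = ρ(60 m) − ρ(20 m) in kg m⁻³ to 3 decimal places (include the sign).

ΔT = +6.7 K, ΔS = +0.46 psu (deep − shallow).
Δρ/ρ₀ = −(1.8 × 10⁻⁴)(+6.7) + (7.5 × 10⁻⁴)(+0.46) = -8.61 × 10⁻⁴.
Δρ = 1024 × (-8.61 × 10⁻⁴) = -0.882 kg m⁻³.
Negative Δρ: lighter below, statically unstable.

-0.882 kg m⁻³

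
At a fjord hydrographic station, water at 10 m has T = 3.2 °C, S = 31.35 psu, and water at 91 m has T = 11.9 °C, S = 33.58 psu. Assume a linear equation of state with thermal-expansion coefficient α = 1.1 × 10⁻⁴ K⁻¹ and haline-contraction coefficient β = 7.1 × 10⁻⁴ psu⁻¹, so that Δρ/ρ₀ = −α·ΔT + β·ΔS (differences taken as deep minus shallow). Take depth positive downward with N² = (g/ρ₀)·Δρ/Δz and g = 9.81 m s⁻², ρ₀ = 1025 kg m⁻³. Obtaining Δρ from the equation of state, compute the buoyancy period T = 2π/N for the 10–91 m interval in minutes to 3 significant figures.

ΔT = +8.7 K, ΔS = +2.23 psu (deep − shallow).
Δρ/ρ₀ = −αΔT + βΔS = -9.57 × 10⁻⁴ + 1.5833 × 10⁻³ = 6.263 × 10⁻⁴, so Δρ ≈ 0.6420 kg m⁻³.
N² = (g/ρ₀)·Δρ/Δz = g·(Δρ/ρ₀)/Δz = 9.81 × 6.263 × 10⁻⁴ / 81 = 7.5852 × 10⁻⁵ s⁻².
N = √(7.5852 × 10⁻⁵) = 8.7093 × 10⁻³ rad s⁻¹ → T = 2π/N = 721.43 s = 12.024 min ≈ 12.0 min.

12.0 min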